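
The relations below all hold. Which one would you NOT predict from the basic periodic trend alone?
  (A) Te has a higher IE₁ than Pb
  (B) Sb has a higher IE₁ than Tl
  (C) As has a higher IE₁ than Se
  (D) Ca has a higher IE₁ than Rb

The general trend: IE₁ increases across a period and decreases down a group.
(A) Te (period 5, group 16) vs Pb (period 6, group 14): the stated order agrees with the simple trend.
(B) Sb (period 5, group 15) vs Tl (period 6, group 13): the stated order agrees with the simple trend.
(C) As (period 4, group 15) vs Se (period 4, group 16): the stated order contradicts the simple trend.
(D) Ca (period 4, group 2) vs Rb (period 5, group 1): the stated order agrees with the simple trend.
The exception is (C): Se (4p⁴) ionizes more easily than half-filled As (4p³).

(C)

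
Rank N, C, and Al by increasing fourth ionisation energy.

Consider each +3 ion: N³⁺ still has 2 valence electrons; C³⁺ still has 1 valence electron; Al³⁺ is the bare [Ne] core.
Pulling an electron out of a noble-gas core costs far more than removing a remaining valence electron, so Al sits at the high end of IE_4.
Valence configurations: N³⁺ [He]2s², C³⁺ [He]2s¹.
Tabulated IE_4 (kJ/mol): N 7475, C 6223, Al 11577.
So the fourth ionization energies run C < N < Al.

C < N < Al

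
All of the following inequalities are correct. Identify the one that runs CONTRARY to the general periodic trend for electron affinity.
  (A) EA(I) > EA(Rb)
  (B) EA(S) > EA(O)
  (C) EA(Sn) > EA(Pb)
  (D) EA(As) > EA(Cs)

(B)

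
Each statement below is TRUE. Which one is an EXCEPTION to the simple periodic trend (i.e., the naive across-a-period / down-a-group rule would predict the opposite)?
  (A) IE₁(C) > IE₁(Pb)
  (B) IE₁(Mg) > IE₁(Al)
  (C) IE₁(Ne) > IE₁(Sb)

The general trend: IE₁ increases across a period and decreases down a group.
(A) C (period 2, group 14) vs Pb (period 6, group 14): the stated order agrees with the simple trend.
(B) Mg (period 3, group 2) vs Al (period 3, group 13): the stated order contradicts the simple trend.
(C) Ne (period 2, group 18) vs Sb (period 5, group 15): the stated order agrees with the simple trend.
The exception is (B): Al's single 3p electron is easier to remove than one from Mg's filled 3s².

(B)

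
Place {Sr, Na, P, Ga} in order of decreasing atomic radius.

Across a period the added protons contract the valence shell; down a group each new principal shell makes the atom larger.
These span different periods and groups, so the two trends combine.
Ga > P: both effects reinforce here, so Ga is clearly the larger of the two.
Na > Ga: period and group pull opposite ways; the across-period shift dominates (155 vs 124 pm).
Sr > Na: period and group pull opposite ways; the down-group shift dominates (185 vs 155 pm).
Approximate values (pm): Na 155, P 111, Ga 124, Sr 185.
So from largest to smallest: Sr > Na > Ga > P.

Sr, Na, Ga, P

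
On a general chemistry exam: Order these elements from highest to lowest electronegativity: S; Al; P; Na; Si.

S > P > Si > Al > Na

Na is in period 3, group 1; Al is in period 3, group 13; Si is in period 3, group 14; P is in period 3, group 15; S is in period 3, group 16.
Smaller atoms with higher effective nuclear charge are more electronegative.
All lie in period 3, so electronegativity increases left to right.
So from highest to lowest: S > P > Si > Al > Na.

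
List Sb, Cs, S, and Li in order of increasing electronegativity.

Cs, Li, Sb, S

Li is in period 2, group 1; S is in period 3, group 16; Sb is in period 5, group 15; Cs is in period 6, group 1.
EN rises left→right (higher Z_eff, smaller atoms) and falls top→bottom (larger, more shielded atoms).
These span different periods and groups, so the two trends combine.
Li > Cs: they share group 1; the group trend gives Li the larger value.
Sb > Li: period and group pull opposite ways; the across-period shift dominates (2.05 vs 0.98).
S > Sb: relative to Sb, both the across-period and down-group shifts push S's electronegativity up.
Approximate values (Pauling): Li 0.98, S 2.58, Sb 2.05, Cs 0.79.
So from lowest to highest: Cs < Li < Sb < S.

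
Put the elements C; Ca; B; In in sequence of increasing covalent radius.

C < B < In < Ca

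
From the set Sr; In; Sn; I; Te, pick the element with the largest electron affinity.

Sr is in period 5, group 2; In is in period 5, group 13; Sn is in period 5, group 14; Te is in period 5, group 16; I is in period 5, group 17.
Atoms with high Z_eff and room in the valence shell (especially the halogens) have the most exothermic electron affinities.
All lie in period 5, so electron affinity increases left to right.
The largest electron affinity among these belongs to I.

I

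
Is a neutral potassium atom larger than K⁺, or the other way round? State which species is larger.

K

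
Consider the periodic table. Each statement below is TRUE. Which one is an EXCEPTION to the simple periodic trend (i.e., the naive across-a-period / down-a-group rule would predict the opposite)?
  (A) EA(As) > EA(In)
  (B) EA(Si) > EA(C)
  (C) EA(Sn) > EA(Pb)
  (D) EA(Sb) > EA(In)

(B)

The general trend: electron affinity increases across a period and decreases down a group.
(A) As (period 4, group 15) vs In (period 5, group 13): the stated order agrees with the simple trend.
(B) Si (period 3, group 14) vs C (period 2, group 14): the stated order contradicts the simple trend.
(C) Sn (period 5, group 14) vs Pb (period 6, group 14): the stated order agrees with the simple trend.
(D) Sb (period 5, group 15) vs In (period 5, group 13): the stated order agrees with the simple trend.
The exception is (B): Si's larger, more diffuse 3p orbitals accept an added electron slightly more readily than C's compact 2p.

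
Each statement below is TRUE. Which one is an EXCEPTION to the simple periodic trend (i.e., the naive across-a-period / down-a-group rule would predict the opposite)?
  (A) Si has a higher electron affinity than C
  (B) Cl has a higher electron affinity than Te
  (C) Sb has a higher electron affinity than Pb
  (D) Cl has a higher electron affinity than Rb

(A)

The general trend: electron affinity increases across a period and decreases down a group.
(A) Si (period 3, group 14) vs C (period 2, group 14): the stated order contradicts the simple trend.
(B) Cl (period 3, group 17) vs Te (period 5, group 16): the stated order agrees with the simple trend.
(C) Sb (period 5, group 15) vs Pb (period 6, group 14): the stated order agrees with the simple trend.
(D) Cl (period 3, group 17) vs Rb (period 5, group 1): the stated order agrees with the simple trend.
The exception is (A): Si's larger, more diffuse 3p orbitals accept an added electron slightly more readily than C's compact 2p.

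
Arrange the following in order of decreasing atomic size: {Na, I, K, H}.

H is in period 1, group 1; Na is in period 3, group 1; K is in period 4, group 1; I is in period 5, group 17.
Radius decreases left→right (rising Z_eff, same n) and increases top→bottom (higher n).
Neither a single period nor a single group — weigh both effects.
I > H: period and group pull opposite ways; the down-group shift dominates (133 vs 32 pm).
Na > I: period and group pull opposite ways; the across-period shift dominates (155 vs 133 pm).
K > Na: K sits below Na in group 1, so the down-group effect alone puts K larger.
Approximate values (pm): H 32, Na 155, K 196, I 133.
So from largest to smallest: K > Na > I > H.

K > Na > I > H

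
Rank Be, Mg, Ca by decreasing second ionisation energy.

Be, Mg, Ca

Consider each +1 ion: Be⁺ still has 1 valence electron; Mg⁺ still has 1 valence electron; Ca⁺ still has 1 valence electron.
All are still removing valence electrons, so compare the +1 ions as you would atoms: IE_2 generally rises across a period (higher Z_eff) and falls down a group (larger shell), subject to the usual subshell exceptions.
Valence configurations: Be⁺ [He]2s¹, Mg⁺ [Ne]3s¹, Ca⁺ [Ar]4s¹.
The numbers (kJ/mol): Be 1757, Mg 1451, Ca 1145.
Overall IE_2 order: Ca < Mg < Be.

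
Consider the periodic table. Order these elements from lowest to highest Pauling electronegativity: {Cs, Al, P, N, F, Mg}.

Cs, Mg, Al, P, N, F

N is in period 2, group 15; F is in period 2, group 17; Mg is in period 3, group 2; Al is in period 3, group 13; P is in period 3, group 15; Cs is in period 6, group 1.
EN rises left→right (higher Z_eff, smaller atoms) and falls top→bottom (larger, more shielded atoms).
Here both period and group differ, so the two effects have to be weighed against each other.
Mg > Cs: both effects reinforce here, so Mg is clearly the higher of the two.
Al > Mg: both are in period 3; the period trend gives Al the larger value.
P > Al: both are in period 3; the period trend gives P the larger value.
N > P: they share group 15; the group trend gives N the larger value.
F > N: F lies to the right of N in period 2, so the across-period effect alone puts F higher.
Tabulated electronegativity (Pauling): N 3.04, F 3.98, Mg 1.31, Al 1.61, P 2.19, Cs 0.79.
So from lowest to highest: Cs < Mg < Al < P < N < F.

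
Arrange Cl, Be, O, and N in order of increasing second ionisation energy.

The second ionization energy removes an electron from the +1 ion. For each element: Cl⁺ still has 6 valence electrons; Be⁺ still has 1 valence electron; O⁺ still has 5 valence electrons; N⁺ still has 4 valence electrons.
All are still removing valence electrons, so compare the +1 ions as you would atoms: IE_2 generally rises across a period (higher Z_eff) and falls down a group (larger shell), subject to the usual subshell exceptions.
Valence configurations: Cl⁺ [Ne]3s²3p⁴, Be⁺ [He]2s¹, O⁺ [He]2s²2p³, N⁺ [He]2s²2p².
The numbers (kJ/mol): Cl 2298, Be 1757, O 3388, N 2856.
Overall IE_2 order: Be < Cl < N < O.

Be, Cl, N, O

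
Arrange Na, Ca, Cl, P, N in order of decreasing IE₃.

Na > Ca > N > Cl > P

IE_3 is the cost of taking one more electron from the +2 cation: Na²⁺ is already 1 electron into the core; Ca²⁺ is the bare [Ar] core; Cl²⁺ still has 5 valence electrons; P²⁺ still has 3 valence electrons; N²⁺ still has 3 valence electrons.
Core electrons are held far more tightly than valence electrons, so Ca and Na top the IE_3 order.
Valence configurations: Cl²⁺ [Ne]3s²3p³, P²⁺ [Ne]3s²3p¹, N²⁺ [He]2s²2p¹.
Tabulated IE_3 (kJ/mol): Na 6910, Ca 4912, Cl 3822, P 2914, N 4578.
Hence IE_3: P < Cl < N < Ca < Na.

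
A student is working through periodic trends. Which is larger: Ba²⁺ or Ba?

Ba

Forming Ba²⁺ removes 2 electrons from Ba. Fewer electrons for the same nuclear charge means less shielding and a higher Z_eff on the remaining electrons, and for main-group metals the entire outer shell is lost.
A cation is smaller than its parent atom: Ba²⁺ < Ba.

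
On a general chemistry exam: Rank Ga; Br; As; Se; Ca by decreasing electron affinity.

Br, Se, As, Ga, Ca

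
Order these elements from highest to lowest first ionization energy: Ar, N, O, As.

Ar, N, O, As

N is in period 2, group 15; O is in period 2, group 16; Ar is in period 3, group 18; As is in period 4, group 15.
Removing the outermost electron gets harder across a period and easier down a group.
These span different periods and groups, so the two trends combine.
O > As: both effects reinforce here, so O is clearly the higher of the two.
N > O: this pair runs against the simple trend — see the exception note.
Ar > N: the two effects oppose for this pair; the across-period effect wins (1521 vs 1402 kJ/mol).
Note the exception: N has a higher first ionization energy than O, contrary to the simple trend — pairing an electron in O's 2p⁴ costs repulsion energy, so O ionizes more easily than half-filled N (2p³).
Tabulated first ionization energy (kJ/mol): N 1402, O 1314, Ar 1521, As 947.
So from highest to lowest: Ar > N > O > As.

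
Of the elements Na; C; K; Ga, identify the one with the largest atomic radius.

C is in period 2, group 14; Na is in period 3, group 1; K is in period 4, group 1; Ga is in period 4, group 13.
Across a period the added protons contract the valence shell; down a group each new principal shell makes the atom larger.
Neither a single period nor a single group — weigh both effects.
Ga > C: relative to C, both the across-period and down-group shifts push Ga's atomic radius up.
Na > Ga: the two effects oppose for this pair; the across-period effect wins (155 vs 124 pm).
K > Na: K sits below Na in group 1, so the down-group effect alone puts K larger.
For reference (pm): C 75, Na 155, K 196, Ga 124.
The largest atomic radius among these belongs to K.

K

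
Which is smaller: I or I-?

I

Forming I- adds 1 electron to I. More electron–electron repulsion in the same shell, with unchanged nuclear charge, lets the cloud expand.
An anion is larger than its parent atom: I- > I.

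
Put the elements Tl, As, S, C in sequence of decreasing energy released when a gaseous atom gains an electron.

Electron affinity generally becomes more exothermic across a period toward the halogens and less exothermic down a group.
Here both period and group differ, so the two effects have to be weighed against each other.
As > Tl: both effects reinforce here, so As is clearly the higher of the two.
C > As: period and group pull opposite ways; the down-group shift dominates (122 vs 78 kJ/mol).
S > C: the two effects oppose for this pair; the across-period effect wins (200 vs 122 kJ/mol).
Approximate values (kJ/mol): C 122, S 200, As 78, Tl 19.
So from highest to lowest: S > C > As > Tl.

S > C > As > Tl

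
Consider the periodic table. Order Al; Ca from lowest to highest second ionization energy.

Ca < Al

Consider each +1 ion: Al⁺ still has 2 valence electrons; Ca⁺ still has 1 valence electron.
All are still removing valence electrons, so compare the +1 ions as you would atoms: IE_2 generally rises across a period (higher Z_eff) and falls down a group (larger shell), subject to the usual subshell exceptions.
Valence configurations: Al⁺ [Ne]3s², Ca⁺ [Ar]4s¹.
Tabulated IE_2 (kJ/mol): Al 1817, Ca 1145.
Putting it together, IE_2: Ca < Al.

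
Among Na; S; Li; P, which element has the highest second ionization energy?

Li

Consider each +1 ion: Na⁺ is the bare [Ne] core; S⁺ still has 5 valence electrons; Li⁺ is the bare [He] core; P⁺ still has 4 valence electrons.
Pulling an electron out of a noble-gas core costs far more than removing a remaining valence electron, so Na and Li sit at the high end of IE_2.
Valence configurations: S⁺ [Ne]3s²3p³, P⁺ [Ne]3s²3p².
Tabulated IE_2 (kJ/mol): Na 4562, S 2252, Li 7298, P 1907.
So the second ionization energies run P < S < Na < Li.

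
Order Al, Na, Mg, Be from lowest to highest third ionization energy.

Al, Na, Mg, Be

The third ionization energy removes an electron from the +2 ion. For each element: Al²⁺ still has 1 valence electron; Na²⁺ is already 1 electron into the core; Mg²⁺ is the bare [Ne] core; Be²⁺ is the bare [He] core.
Pulling an electron out of a noble-gas core costs far more than removing a remaining valence electron, so Na, Mg and Be sit at the high end of IE_3.
Approximate IE_3 values (kJ/mol): Al 2745, Na 6910, Mg 7733, Be 14849.
Hence IE_3: Al < Na < Mg < Be.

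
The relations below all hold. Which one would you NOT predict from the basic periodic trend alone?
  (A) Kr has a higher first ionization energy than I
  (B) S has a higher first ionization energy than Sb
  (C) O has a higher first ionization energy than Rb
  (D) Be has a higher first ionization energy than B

(D)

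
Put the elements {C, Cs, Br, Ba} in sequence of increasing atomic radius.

C is in period 2, group 14; Br is in period 4, group 17; Cs is in period 6, group 1; Ba is in period 6, group 2.
Radius decreases left→right (rising Z_eff, same n) and increases top→bottom (higher n).
Here both period and group differ, so the two effects have to be weighed against each other.
Br > C: the two effects oppose for this pair; the down-group effect wins (114 vs 75 pm).
Ba > Br: relative to Br, both the across-period and down-group shifts push Ba's atomic radius up.
Cs > Ba: both are in period 6; the period trend gives Cs the larger value.
Tabulated atomic radius (pm): C 75, Br 114, Cs 232, Ba 196.
So from smallest to largest: C < Br < Ba < Cs.

C < Br < Ba < Cs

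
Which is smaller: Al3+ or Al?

Al3+

Forming Al3+ removes 3 electrons from Al. Fewer electrons for the same nuclear charge means less shielding and a higher Z_eff on the remaining electrons, and for main-group metals the entire outer shell is lost.
A cation is smaller than its parent atom: Al3+ < Al.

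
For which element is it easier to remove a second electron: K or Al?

Al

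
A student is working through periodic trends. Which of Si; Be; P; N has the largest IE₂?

N

Consider each +1 ion: Si⁺ still has 3 valence electrons; Be⁺ still has 1 valence electron; P⁺ still has 4 valence electrons; N⁺ still has 4 valence electrons.
All are still removing valence electrons, so compare the +1 ions as you would atoms: IE_2 generally rises across a period (higher Z_eff) and falls down a group (larger shell), subject to the usual subshell exceptions.
Valence configurations: Si⁺ [Ne]3s²3p¹, Be⁺ [He]2s¹, P⁺ [Ne]3s²3p², N⁺ [He]2s²2p².
The numbers (kJ/mol): Si 1577, Be 1757, P 1907, N 2856.
Overall IE_2 order: Si < Be < P < N.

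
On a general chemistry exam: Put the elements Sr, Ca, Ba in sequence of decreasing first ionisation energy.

Ca, Sr, Ba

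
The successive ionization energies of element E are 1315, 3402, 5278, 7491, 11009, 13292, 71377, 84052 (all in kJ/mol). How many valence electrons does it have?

Look for the largest jump between consecutive ionization energies: IE7/IE6 ≈ 5.4, far larger than any earlier ratio.
That jump marks the point where a core electron is being removed. So the atom has 6 valence electrons.

6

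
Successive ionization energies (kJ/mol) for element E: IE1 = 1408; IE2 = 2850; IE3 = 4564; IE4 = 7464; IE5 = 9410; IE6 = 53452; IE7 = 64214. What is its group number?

Look for the largest jump between consecutive ionization energies: IE6/IE5 ≈ 5.7, far larger than any earlier ratio.
That jump marks the point where a core electron is being removed. So the atom has 5 valence electrons.
A main-group element with 5 valence electrons is in group 15.

Group 15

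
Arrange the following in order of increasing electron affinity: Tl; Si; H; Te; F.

Tl < H < Si < Te < F

Electron affinity generally becomes more exothermic across a period toward the halogens and less exothermic down a group.
Here both period and group differ, so the two effects have to be weighed against each other.
H > Tl: period and group pull opposite ways; the down-group shift dominates (73 vs 19 kJ/mol).
Si > H: the two effects oppose for this pair; the across-period effect wins (134 vs 73 kJ/mol).
Te > Si: the two effects oppose for this pair; the across-period effect wins (190 vs 134 kJ/mol).
F > Te: both effects reinforce here, so F is clearly the higher of the two.
Tabulated electron affinity (kJ/mol): H 73, F 328, Si 134, Te 190, Tl 19.
So from lowest to highest: Tl < H < Si < Te < F.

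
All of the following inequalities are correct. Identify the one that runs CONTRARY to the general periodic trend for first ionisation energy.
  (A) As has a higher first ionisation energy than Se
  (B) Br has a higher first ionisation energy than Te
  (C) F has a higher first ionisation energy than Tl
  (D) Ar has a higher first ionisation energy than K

(A)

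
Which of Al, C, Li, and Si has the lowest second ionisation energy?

Si

The second ionization energy removes an electron from the +1 ion. For each element: Al⁺ still has 2 valence electrons; C⁺ still has 3 valence electrons; Li⁺ is the bare [He] core; Si⁺ still has 3 valence electrons.
Breaking into a closed-shell core is much more expensive than removing a leftover valence electron — Li has the largest IE_2 here.
Valence configurations: Al⁺ [Ne]3s², C⁺ [He]2s²2p¹, Si⁺ [Ne]3s²3p¹.
Si⁺ loses a lone 3p electron whereas Al⁺ must break into a filled 3s² pair, so IE_2(Al) > IE_2(Si) even though Si has the higher nuclear charge.
The numbers (kJ/mol): Al 1817, C 2353, Li 7298, Si 1577.
Overall IE_2 order: Si < Al < C < Li.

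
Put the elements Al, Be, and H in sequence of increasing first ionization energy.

Al, Be, H

IE₁ increases left→right with effective nuclear charge and decreases top→bottom as the valence shell moves farther out.
These sit on a diagonal, where the across-period and down-group effects partly cancel.
Be > Al: the two effects oppose for this pair; the down-group effect wins (900 vs 578 kJ/mol).
H > Be: period and group pull opposite ways; the down-group shift dominates (1312 vs 900 kJ/mol).
For reference (kJ/mol): H 1312, Be 900, Al 578.
So from lowest to highest: Al < Be < H.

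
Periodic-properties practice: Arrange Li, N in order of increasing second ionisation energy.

N < Li

IE_2 is the cost of taking one more electron from the +1 cation: Li⁺ is the bare [He] core; N⁺ still has 4 valence electrons.
Pulling an electron out of a noble-gas core costs far more than removing a remaining valence electron, so Li sits at the high end of IE_2.
Tabulated IE_2 (kJ/mol): Li 7298, N 2856.
Overall IE_2 order: N < Li.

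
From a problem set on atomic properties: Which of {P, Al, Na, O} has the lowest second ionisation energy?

IE_2 is the cost of taking one more electron from the +1 cation: P⁺ still has 4 valence electrons; Al⁺ still has 2 valence electrons; Na⁺ is the bare [Ne] core; O⁺ still has 5 valence electrons.
Pulling an electron out of a noble-gas core costs far more than removing a remaining valence electron, so Na sits at the high end of IE_2.
Valence configurations: P⁺ [Ne]3s²3p², Al⁺ [Ne]3s², O⁺ [He]2s²2p³.
Approximate IE_2 values (kJ/mol): P 1907, Al 1817, Na 4562, O 3388.
Overall IE_2 order: Al < P < O < Na.

Al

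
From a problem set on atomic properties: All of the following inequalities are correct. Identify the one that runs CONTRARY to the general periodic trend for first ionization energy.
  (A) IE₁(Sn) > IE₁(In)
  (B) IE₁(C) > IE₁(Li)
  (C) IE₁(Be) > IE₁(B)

(C)

The general trend: first ionization energy increases across a period and decreases down a group.
(A) Sn (period 5, group 14) vs In (period 5, group 13): the stated order agrees with the simple trend.
(B) C (period 2, group 14) vs Li (period 2, group 1): the stated order agrees with the simple trend.
(C) Be (period 2, group 2) vs B (period 2, group 13): the stated order contradicts the simple trend.
The exception is (C): removing B's lone 2p electron is easier than breaking Be's filled 2s².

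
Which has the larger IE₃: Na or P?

Consider each +2 ion: Na²⁺ is already 1 electron into the core; P²⁺ still has 3 valence electrons.
Breaking into a closed-shell core is much more expensive than removing a leftover valence electron — Na has the largest IE_3 here.
Tabulated IE_3 (kJ/mol): Na 6910, P 2914.
Hence IE_3: P < Na.

Na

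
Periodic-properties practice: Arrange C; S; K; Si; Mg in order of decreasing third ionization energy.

IE_3 is the cost of taking one more electron from the +2 cation: C²⁺ still has 2 valence electrons; S²⁺ still has 4 valence electrons; K²⁺ is already 1 electron into the core; Si²⁺ still has 2 valence electrons; Mg²⁺ is the bare [Ne] core.
Usually core removal costs more than valence removal, but here the competition is close: a tightly held n=2 valence electron can cost more to remove than an n=3 core electron, so the actual values have to decide it.
Valence configurations: C²⁺ [He]2s², S²⁺ [Ne]3s²3p², Si²⁺ [Ne]3s².
The numbers (kJ/mol): C 4620, S 3357, K 4420, Si 3232, Mg 7733.
Hence IE_3: Si < S < K < C < Mg.

Mg > C > K > S > Si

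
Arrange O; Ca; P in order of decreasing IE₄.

O > Ca > P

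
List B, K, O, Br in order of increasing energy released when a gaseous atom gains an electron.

B is in period 2, group 13; O is in period 2, group 16; K is in period 4, group 1; Br is in period 4, group 17.
Adding an electron releases more energy for atoms nearer the top right (short of the noble gases).
These span different periods and groups, so the two trends combine.
K > B: this pair runs against the simple trend — see the exception note.
O > K: both effects reinforce here, so O is clearly the higher of the two.
Br > O: period and group pull opposite ways; the across-period shift dominates (325 vs 141 kJ/mol).
Note the exception: K has a higher electron affinity than B, contrary to the simple trend — B's ns²np¹ configuration gives only a small electron affinity — the sparsely filled np subshell binds an added electron weakly.
For reference (kJ/mol): B 27, O 141, K 48, Br 325.
So from lowest to highest: B < K < O < Br.

B < K < O < Br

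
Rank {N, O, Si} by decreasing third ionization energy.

O > N > Si

Consider each +2 ion: N²⁺ still has 3 valence electrons; O²⁺ still has 4 valence electrons; Si²⁺ still has 2 valence electrons.
All are still removing valence electrons, so compare the +2 ions as you would atoms: IE_3 generally rises across a period (higher Z_eff) and falls down a group (larger shell), subject to the usual subshell exceptions.
Valence configurations: N²⁺ [He]2s²2p¹, O²⁺ [He]2s²2p², Si²⁺ [Ne]3s².
The numbers (kJ/mol): N 4578, O 5300, Si 3232.
Putting it together, IE_3: Si < N < O.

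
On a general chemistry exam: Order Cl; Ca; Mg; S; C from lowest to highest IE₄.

The fourth ionization energy removes an electron from the +3 ion. For each element: Cl³⁺ still has 4 valence electrons; Ca³⁺ is already 1 electron into the core; Mg³⁺ is already 1 electron into the core; S³⁺ still has 3 valence electrons; C³⁺ still has 1 valence electron.
Breaking into a closed-shell core is much more expensive than removing a leftover valence electron — Ca and Mg have the largest IE_4 here.
Valence configurations: Cl³⁺ [Ne]3s²3p², S³⁺ [Ne]3s²3p¹, C³⁺ [He]2s¹.
The numbers (kJ/mol): Cl 5159, Ca 6491, Mg 10543, S 4556, C 6223.
Putting it together, IE_4: S < Cl < C < Ca < Mg.

S, Cl, C, Ca, Mg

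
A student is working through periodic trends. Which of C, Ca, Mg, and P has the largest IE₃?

Mg

Consider each +2 ion: C²⁺ still has 2 valence electrons; Ca²⁺ is the bare [Ar] core; Mg²⁺ is the bare [Ne] core; P²⁺ still has 3 valence electrons.
Breaking into a closed-shell core is much more expensive than removing a leftover valence electron — Ca and Mg have the largest IE_3 here.
Valence configurations: C²⁺ [He]2s², P²⁺ [Ne]3s²3p¹.
The numbers (kJ/mol): C 4620, Ca 4912, Mg 7733, P 2914.
Putting it together, IE_3: P < C < Ca < Mg.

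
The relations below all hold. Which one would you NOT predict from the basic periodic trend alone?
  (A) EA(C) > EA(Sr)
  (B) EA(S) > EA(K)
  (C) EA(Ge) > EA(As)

The general trend: electron affinity increases across a period and decreases down a group.
(A) C (period 2, group 14) vs Sr (period 5, group 2): the stated order agrees with the simple trend.
(B) S (period 3, group 16) vs K (period 4, group 1): the stated order agrees with the simple trend.
(C) Ge (period 4, group 14) vs As (period 4, group 15): the stated order contradicts the simple trend.
The exception is (C): adding an electron to As's half-filled 4p³ is unfavourable, so Ge (4p²) has the more exothermic EA.

(C)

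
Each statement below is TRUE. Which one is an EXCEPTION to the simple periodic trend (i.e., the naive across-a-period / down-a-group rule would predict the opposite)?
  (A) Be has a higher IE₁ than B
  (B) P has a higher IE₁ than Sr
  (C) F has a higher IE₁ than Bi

The general trend: IE₁ increases across a period and decreases down a group.
(A) Be (period 2, group 2) vs B (period 2, group 13): the stated order contradicts the simple trend.
(B) P (period 3, group 15) vs Sr (period 5, group 2): the stated order agrees with the simple trend.
(C) F (period 2, group 17) vs Bi (period 6, group 15): the stated order agrees with the simple trend.
The exception is (A): removing B's lone 2p electron is easier than breaking Be's filled 2s².

(A)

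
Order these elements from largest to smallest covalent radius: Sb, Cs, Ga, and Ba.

Cs > Ba > Sb > Ga

Ga is in period 4, group 13; Sb is in period 5, group 15; Cs is in period 6, group 1; Ba is in period 6, group 2.
Atomic radius shrinks across a period as nuclear charge pulls the same shell inward, and grows down a group as new shells are added.
These span different periods and groups, so the two trends combine.
Sb > Ga: period and group pull opposite ways; the down-group shift dominates (140 vs 124 pm).
Ba > Sb: both effects reinforce here, so Ba is clearly the larger of the two.
Cs > Ba: Cs lies to the left of Ba in period 6, so the across-period effect alone puts Cs larger.
Tabulated atomic radius (pm): Ga 124, Sb 140, Cs 232, Ba 196.
So from largest to smallest: Cs > Ba > Sb > Ga.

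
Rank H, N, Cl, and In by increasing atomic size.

H < N < Cl < In

H is in period 1, group 1; N is in period 2, group 15; Cl is in period 3, group 17; In is in period 5, group 13.
Radius decreases left→right (rising Z_eff, same n) and increases top→bottom (higher n).
These span different periods and groups, so the two trends combine.
N > H: period and group pull opposite ways; the down-group shift dominates (71 vs 32 pm).
Cl > N: the two effects oppose for this pair; the down-group effect wins (99 vs 71 pm).
In > Cl: relative to Cl, both the across-period and down-group shifts push In's atomic radius up.
Approximate values (pm): H 32, N 71, Cl 99, In 142.
So from smallest to largest: H < N < Cl < In.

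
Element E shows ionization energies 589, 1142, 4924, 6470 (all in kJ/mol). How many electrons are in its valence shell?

2

Look for the largest jump between consecutive ionization energies: IE3/IE2 ≈ 4.3, far larger than any earlier ratio.
That jump marks the point where a core electron is being removed. So the atom has 2 valence electrons.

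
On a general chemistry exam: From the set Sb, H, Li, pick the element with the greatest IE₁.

H

H is in period 1, group 1; Li is in period 2, group 1; Sb is in period 5, group 15.
IE₁ increases left→right with effective nuclear charge and decreases top→bottom as the valence shell moves farther out.
These span different periods and groups, so the two trends combine.
Sb > Li: the two effects oppose for this pair; the across-period effect wins (831 vs 520 kJ/mol).
H > Sb: the two effects oppose for this pair; the down-group effect wins (1312 vs 831 kJ/mol).
Approximate values (kJ/mol): H 1312, Li 520, Sb 831.
The greatest IE₁ among these belongs to H.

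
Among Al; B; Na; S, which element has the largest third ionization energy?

Na

The third ionization energy removes an electron from the +2 ion. For each element: Al²⁺ still has 1 valence electron; B²⁺ still has 1 valence electron; Na²⁺ is already 1 electron into the core; S²⁺ still has 4 valence electrons.
Core electrons are held far more tightly than valence electrons, so Na tops the IE_3 order.
Valence configurations: Al²⁺ [Ne]3s¹, B²⁺ [He]2s¹, S²⁺ [Ne]3s²3p².
The numbers (kJ/mol): Al 2745, B 3660, Na 6910, S 3357.
Hence IE_3: Al < S < B < Na.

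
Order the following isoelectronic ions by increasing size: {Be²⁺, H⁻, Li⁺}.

Be²⁺ < Li⁺ < H⁻

All of these have 2 electrons, so size is governed by nuclear charge alone: the more protons, the stronger the pull on the same electron cloud, and the smaller the ion.
Nuclear charges: Be²⁺ (Z=4), Li⁺ (Z=3), H⁻ (Z=1).
Smallest to largest: Be²⁺ < Li⁺ < H⁻.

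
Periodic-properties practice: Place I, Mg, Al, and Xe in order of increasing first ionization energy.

Mg is in period 3, group 2; Al is in period 3, group 13; I is in period 5, group 17; Xe is in period 5, group 18.
IE₁ increases left→right with effective nuclear charge and decreases top→bottom as the valence shell moves farther out.
Neither a single period nor a single group — weigh both effects.
Mg > Al: this pair runs against the simple trend — see the exception note.
I > Mg: the two effects oppose for this pair; the across-period effect wins (1008 vs 738 kJ/mol).
Xe > I: Xe lies to the right of I in period 5, so the across-period effect alone puts Xe higher.
Note the exception: Mg has a higher first ionization energy than Al, contrary to the simple trend — Al's single 3p electron is easier to remove than one from Mg's filled 3s².
Tabulated first ionization energy (kJ/mol): Mg 738, Al 578, I 1008, Xe 1170.
So from lowest to highest: Al < Mg < I < Xe.

Al, Mg, I, Xe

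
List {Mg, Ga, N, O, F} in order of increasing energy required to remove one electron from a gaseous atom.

Ga < Mg < O < N < F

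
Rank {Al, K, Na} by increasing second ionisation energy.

After 1 electron has been removed, what remains? Al⁺ still has 2 valence electrons; K⁺ is the bare [Ar] core; Na⁺ is the bare [Ne] core.
Breaking into a closed-shell core is much more expensive than removing a leftover valence electron — K and Na have the largest IE_2 here.
Tabulated IE_2 (kJ/mol): Al 1817, K 3052, Na 4562.
Putting it together, IE_2: Al < K < Na.

Al < K < Na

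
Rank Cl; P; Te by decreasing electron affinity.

Cl, Te, P

P is in period 3, group 15; Cl is in period 3, group 17; Te is in period 5, group 16.
Electron affinity generally becomes more exothermic across a period toward the halogens and less exothermic down a group.
Here both period and group differ, so the two effects have to be weighed against each other.
Te > P: period and group pull opposite ways; the across-period shift dominates (190 vs 72 kJ/mol).
Cl > Te: both effects reinforce here, so Cl is clearly the higher of the two.
Tabulated electron affinity (kJ/mol): P 72, Cl 349, Te 190.
So from highest to lowest: Cl > Te > P.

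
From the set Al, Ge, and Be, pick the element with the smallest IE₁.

Across a period the outer electron is held more tightly (higher IE₁); down a group it sits in a higher shell, more shielded, and comes off more easily.
These sit on a diagonal, where the across-period and down-group effects partly cancel.
Ge > Al: the two effects oppose for this pair; the across-period effect wins (762 vs 578 kJ/mol).
Be > Ge: the two effects oppose for this pair; the down-group effect wins (900 vs 762 kJ/mol).
Tabulated first ionization energy (kJ/mol): Be 900, Al 578, Ge 762.
The smallest IE₁ among these belongs to Al.

Al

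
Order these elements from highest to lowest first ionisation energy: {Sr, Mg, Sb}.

Mg is in period 3, group 2; Sr is in period 5, group 2; Sb is in period 5, group 15.
Removing the outermost electron gets harder across a period and easier down a group.
Here both period and group differ, so the two effects have to be weighed against each other.
Mg > Sr: Mg sits above Sr in group 2, so the down-group effect alone puts Mg higher.
Sb > Mg: the two effects oppose for this pair; the across-period effect wins (831 vs 738 kJ/mol).
For reference (kJ/mol): Mg 738, Sr 550, Sb 831.
So from highest to lowest: Sb > Mg > Sr.

Sb > Mg > Sr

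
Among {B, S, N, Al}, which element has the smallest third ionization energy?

Al

IE_3 is the cost of taking one more electron from the +2 cation: B²⁺ still has 1 valence electron; S²⁺ still has 4 valence electrons; N²⁺ still has 3 valence electrons; Al²⁺ still has 1 valence electron.
All are still removing valence electrons, so compare the +2 ions as you would atoms: IE_3 generally rises across a period (higher Z_eff) and falls down a group (larger shell), subject to the usual subshell exceptions.
Valence configurations: B²⁺ [He]2s¹, S²⁺ [Ne]3s²3p², N²⁺ [He]2s²2p¹, Al²⁺ [Ne]3s¹.
Approximate IE_3 values (kJ/mol): B 3660, S 3357, N 4578, Al 2745.
So the third ionization energies run Al < S < B < N.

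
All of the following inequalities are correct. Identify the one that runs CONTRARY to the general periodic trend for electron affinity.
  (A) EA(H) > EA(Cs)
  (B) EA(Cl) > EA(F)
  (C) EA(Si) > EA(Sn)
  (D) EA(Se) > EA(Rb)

(B)

The general trend: electron affinity increases across a period and decreases down a group.
(A) H (period 1, group 1) vs Cs (period 6, group 1): the stated order agrees with the simple trend.
(B) Cl (period 3, group 17) vs F (period 2, group 17): the stated order contradicts the simple trend.
(C) Si (period 3, group 14) vs Sn (period 5, group 14): the stated order agrees with the simple trend.
(D) Se (period 4, group 16) vs Rb (period 5, group 1): the stated order agrees with the simple trend.
The exception is (B): F's small 2p subshell makes the incoming electron feel strong e⁻–e⁻ repulsion, so Cl actually releases more energy on gaining an electron.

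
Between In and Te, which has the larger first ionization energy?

Te

In is in period 5, group 13; Te is in period 5, group 16.
Across a period the outer electron is held more tightly (higher IE₁); down a group it sits in a higher shell, more shielded, and comes off more easily.
All lie in period 5, so first ionization energy increases left to right.
So Te has the larger first ionization energy (Te > In).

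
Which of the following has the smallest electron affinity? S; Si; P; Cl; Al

Al

Electron affinity generally becomes more exothermic across a period toward the halogens and less exothermic down a group.
All lie in period 3; the across-period trend (electron affinity increases left to right) applies, with the exception below.
Note the exception: Si has a higher electron affinity than P, contrary to the simple trend — adding an electron to P's half-filled 3p³ is unfavourable, so Si (3p²) has the more exothermic EA.
Approximate values (kJ/mol): Al 42, Si 134, P 72, S 200, Cl 349.
The smallest electron affinity among these belongs to Al.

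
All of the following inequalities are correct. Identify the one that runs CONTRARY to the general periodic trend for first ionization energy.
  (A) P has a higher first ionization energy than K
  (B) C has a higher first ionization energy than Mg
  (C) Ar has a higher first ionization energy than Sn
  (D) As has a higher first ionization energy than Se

The general trend: first ionization energy increases across a period and decreases down a group.
(A) P (period 3, group 15) vs K (period 4, group 1): the stated order agrees with the simple trend.
(B) C (period 2, group 14) vs Mg (period 3, group 2): the stated order agrees with the simple trend.
(C) Ar (period 3, group 18) vs Sn (period 5, group 14): the stated order agrees with the simple trend.
(D) As (period 4, group 15) vs Se (period 4, group 16): the stated order contradicts the simple trend.
The exception is (D): Se (4p⁴) ionizes more easily than half-filled As (4p³).

(D)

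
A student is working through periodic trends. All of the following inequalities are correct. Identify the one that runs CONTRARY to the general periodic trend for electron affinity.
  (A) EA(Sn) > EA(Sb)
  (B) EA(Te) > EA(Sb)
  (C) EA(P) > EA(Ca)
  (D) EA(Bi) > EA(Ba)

(A)

The general trend: electron affinity increases across a period and decreases down a group.
(A) Sn (period 5, group 14) vs Sb (period 5, group 15): the stated order contradicts the simple trend.
(B) Te (period 5, group 16) vs Sb (period 5, group 15): the stated order agrees with the simple trend.
(C) P (period 3, group 15) vs Ca (period 4, group 2): the stated order agrees with the simple trend.
(D) Bi (period 6, group 15) vs Ba (period 6, group 2): the stated order agrees with the simple trend.
The exception is (A): adding an electron to Sb's half-filled 5p³ is unfavourable, so Sn has the more exothermic EA.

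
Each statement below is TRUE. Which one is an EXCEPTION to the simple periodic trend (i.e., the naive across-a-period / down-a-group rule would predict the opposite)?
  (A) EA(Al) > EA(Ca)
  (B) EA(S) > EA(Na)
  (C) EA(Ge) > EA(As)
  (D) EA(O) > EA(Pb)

(C)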